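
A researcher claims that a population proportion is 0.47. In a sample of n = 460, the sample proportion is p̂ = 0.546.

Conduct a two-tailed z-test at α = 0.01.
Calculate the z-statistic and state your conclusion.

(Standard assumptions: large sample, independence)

Answer: z = 3.2659, reject H₀

Derivation:
H₀: p = 0.47, H₁: p ≠ 0.47
Standard error: SE = √(p₀(1-p₀)/n) = √(0.47×0.53/460) = 0.023271
z-statistic: z = (p̂ - p₀)/SE = (0.546 - 0.47)/0.023271 = 3.2659
Critical value: z_0.005 = ±2.576
p-value = 0.0011
Decision: reject H₀ at α = 0.01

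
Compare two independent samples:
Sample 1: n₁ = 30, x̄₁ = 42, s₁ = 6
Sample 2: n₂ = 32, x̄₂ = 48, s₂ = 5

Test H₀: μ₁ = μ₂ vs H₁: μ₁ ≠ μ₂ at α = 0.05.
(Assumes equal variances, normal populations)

Answer: t = -4.2879, reject H₀

Derivation:
Pooled variance: s²_p = [29×6² + 31×5²]/(60) = 30.3167
s_p = 5.5061
SE = s_p×√(1/n₁ + 1/n₂) = 5.5061×√(1/30 + 1/32) = 1.3993
t = (x̄₁ - x̄₂)/SE = (42 - 48)/1.3993 = -4.2879
df = 60, t-critical = ±2.000
Decision: reject H₀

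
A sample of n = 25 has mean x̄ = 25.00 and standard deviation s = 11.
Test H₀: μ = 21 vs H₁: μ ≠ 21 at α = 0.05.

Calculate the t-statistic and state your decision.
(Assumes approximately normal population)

df = n - 1 = 24
SE = s/√n = 11/√25 = 2.2000
t = (x̄ - μ₀)/SE = (25.00 - 21)/2.2000 = 1.8182
Critical value: t_{0.025,24} = ±2.064
p-value ≈ 0.0815
Decision: fail to reject H₀

Answer: t = 1.8182, fail to reject H₀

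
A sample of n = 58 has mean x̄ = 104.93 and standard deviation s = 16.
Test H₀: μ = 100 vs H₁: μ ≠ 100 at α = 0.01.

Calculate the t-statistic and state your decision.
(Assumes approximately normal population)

df = n - 1 = 57
SE = s/√n = 16/√58 = 2.1009
t = (x̄ - μ₀)/SE = (104.93 - 100)/2.1009 = 2.3466
Critical value: t_{0.005,57} = ±2.665
p-value ≈ 0.0224
Decision: fail to reject H₀

Answer: t = 2.3466, fail to reject H₀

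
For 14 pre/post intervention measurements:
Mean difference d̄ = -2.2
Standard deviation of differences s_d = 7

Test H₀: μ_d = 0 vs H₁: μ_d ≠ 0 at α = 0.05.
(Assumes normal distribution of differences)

Answer: t = -1.1760, fail to reject H₀

Derivation:
df = n - 1 = 13
SE = s_d/√n = 7/√14 = 1.8708
t = d̄/SE = -2.2/1.8708 = -1.1760
Critical value: t_{0.025,13} = ±2.160
p-value ≈ 0.2607
Decision: fail to reject H₀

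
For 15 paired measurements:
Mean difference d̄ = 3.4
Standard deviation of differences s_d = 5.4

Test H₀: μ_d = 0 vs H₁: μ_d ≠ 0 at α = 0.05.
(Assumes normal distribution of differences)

Answer: t = 2.4385, reject H₀

Derivation:
df = n - 1 = 14
SE = s_d/√n = 5.4/√15 = 1.3943
t = d̄/SE = 3.4/1.3943 = 2.4385
Critical value: t_{0.025,14} = ±2.145
p-value ≈ 0.0287
Decision: reject H₀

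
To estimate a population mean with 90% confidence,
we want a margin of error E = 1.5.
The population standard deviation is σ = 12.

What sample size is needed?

Answer: n = 174

Derivation:
z_0.05 = 1.645
n = (z×σ/E)² = (1.645×12/1.5)²
n = 173.1856
Round up: n = 174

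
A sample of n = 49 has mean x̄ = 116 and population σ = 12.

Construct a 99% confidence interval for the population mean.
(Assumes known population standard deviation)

Answer: (111.5840, 120.4160)

Derivation:
Confidence level: 99%, α = 0.01
z_0.005 = 2.576
SE = σ/√n = 12/√49 = 1.7143
Margin of error = 2.576 × 1.7143 = 4.4160
CI: x̄ ± margin = 116 ± 4.4160
CI: (111.5840, 120.4160)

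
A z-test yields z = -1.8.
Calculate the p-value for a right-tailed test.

Answer: p-value ≈ 0.9641

Derivation:
For z = -1.8:
p = P(Z > -1.8) = 1 - Φ(-1.8) = 0.9641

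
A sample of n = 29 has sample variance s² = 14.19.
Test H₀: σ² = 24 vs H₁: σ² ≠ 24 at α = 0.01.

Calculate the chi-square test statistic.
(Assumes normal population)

df = n - 1 = 28
χ² = (n-1)s²/σ₀² = 28×14.19/24 = 16.5550
Critical values: χ²_{0.995,28} = 12.461, χ²_{0.005,28} = 50.993
Rejection region: χ² < 12.461 or χ² > 50.993
Decision: fail to reject H₀

Answer: χ² = 16.5550, fail to reject H₀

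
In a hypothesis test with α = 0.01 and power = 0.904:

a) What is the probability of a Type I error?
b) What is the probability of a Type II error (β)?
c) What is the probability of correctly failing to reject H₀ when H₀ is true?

a) Type I error probability = α = 0.01
b) Power = P(reject H₀ | H₁ true) = 1 - β = 0.904, so Type II error probability = β = 1 - Power = 0.096
c) P(fail to reject H₀ | H₀ true) = 1 - α = 0.99

Answer: a) 0.01, b) 0.096, c) 0.99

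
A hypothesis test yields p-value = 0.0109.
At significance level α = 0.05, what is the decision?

Compare p-value to α:
0.0109 < 0.05
Decision: reject H₀

Answer: reject H₀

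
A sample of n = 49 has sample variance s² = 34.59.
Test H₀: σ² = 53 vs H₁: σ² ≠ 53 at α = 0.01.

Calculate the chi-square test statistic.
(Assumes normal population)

df = n - 1 = 48
χ² = (n-1)s²/σ₀² = 48×34.59/53 = 31.3268
Critical values: χ²_{0.995,48} = 26.511, χ²_{0.005,48} = 76.969
Rejection region: χ² < 26.511 or χ² > 76.969
Decision: fail to reject H₀

Answer: χ² = 31.3268, fail to reject H₀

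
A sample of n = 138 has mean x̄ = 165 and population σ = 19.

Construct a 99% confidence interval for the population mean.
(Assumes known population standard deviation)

Answer: (160.8336, 169.1664)

Derivation:
Confidence level: 99%, α = 0.01
z_0.005 = 2.576
SE = σ/√n = 19/√138 = 1.6174
Margin of error = 2.576 × 1.6174 = 4.1664
CI: x̄ ± margin = 165 ± 4.1664
CI: (160.8336, 169.1664)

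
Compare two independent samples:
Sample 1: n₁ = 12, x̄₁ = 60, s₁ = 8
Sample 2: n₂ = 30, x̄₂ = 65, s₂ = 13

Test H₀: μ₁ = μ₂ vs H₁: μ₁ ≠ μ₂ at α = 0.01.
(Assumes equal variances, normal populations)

Pooled variance: s²_p = [11×8² + 29×13²]/(40) = 140.1250
s_p = 11.8374
SE = s_p×√(1/n₁ + 1/n₂) = 11.8374×√(1/12 + 1/30) = 4.0432
t = (x̄₁ - x̄₂)/SE = (60 - 65)/4.0432 = -1.2366
df = 40, t-critical = ±2.704
Decision: fail to reject H₀

Answer: t = -1.2366, fail to reject H₀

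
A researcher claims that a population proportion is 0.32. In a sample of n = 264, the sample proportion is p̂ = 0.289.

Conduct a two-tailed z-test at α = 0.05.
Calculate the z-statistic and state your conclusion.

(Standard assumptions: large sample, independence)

H₀: p = 0.32, H₁: p ≠ 0.32
Standard error: SE = √(p₀(1-p₀)/n) = √(0.32×0.68/264) = 0.028710
z-statistic: z = (p̂ - p₀)/SE = (0.289 - 0.32)/0.028710 = -1.0798
Critical value: z_0.025 = ±1.960
p-value = 0.2802
Decision: fail to reject H₀ at α = 0.05

Answer: z = -1.0798, fail to reject H₀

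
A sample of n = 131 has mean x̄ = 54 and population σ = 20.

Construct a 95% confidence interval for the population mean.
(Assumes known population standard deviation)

Answer: (50.5751, 57.4249)

Derivation:
Confidence level: 95%, α = 0.05
z_0.025 = 1.960
SE = σ/√n = 20/√131 = 1.7474
Margin of error = 1.960 × 1.7474 = 3.4249
CI: x̄ ± margin = 54 ± 3.4249
CI: (50.5751, 57.4249)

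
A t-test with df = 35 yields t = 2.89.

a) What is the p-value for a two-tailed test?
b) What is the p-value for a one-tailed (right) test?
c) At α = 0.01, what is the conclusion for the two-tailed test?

Using t-distribution with df = 35:
a) Two-tailed: p = 2×P(T > 2.89) = 0.0066
b) One-tailed: p = P(T > 2.89) = 0.0033
c) 0.0066 < 0.01, reject H₀

Answer: a) 0.0066, b) 0.0033, c) reject H₀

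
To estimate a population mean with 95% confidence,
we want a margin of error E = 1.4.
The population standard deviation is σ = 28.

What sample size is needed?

Answer: n = 1537

Derivation:
z_0.025 = 1.960
n = (z×σ/E)² = (1.960×28/1.4)²
n = 1536.6400
Round up: n = 1537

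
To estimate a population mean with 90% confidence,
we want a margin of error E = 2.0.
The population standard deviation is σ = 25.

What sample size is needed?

z_0.05 = 1.645
n = (z×σ/E)² = (1.645×25/2.0)²
n = 422.8164
Round up: n = 423

Answer: n = 423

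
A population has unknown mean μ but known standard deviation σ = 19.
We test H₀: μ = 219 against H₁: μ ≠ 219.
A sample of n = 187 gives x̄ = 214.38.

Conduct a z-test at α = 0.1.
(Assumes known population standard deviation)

Standard error: SE = σ/√n = 19/√187 = 1.3894
z-statistic: z = (x̄ - μ₀)/SE = (214.38 - 219)/1.3894 = -3.3252
Critical value: ±1.645
p-value = 0.0009
Decision: reject H₀

Answer: z = -3.3252, reject H₀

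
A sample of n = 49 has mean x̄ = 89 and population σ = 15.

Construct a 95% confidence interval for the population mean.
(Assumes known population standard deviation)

Answer: (84.7999, 93.2001)

Derivation:
Confidence level: 95%, α = 0.05
z_0.025 = 1.960
SE = σ/√n = 15/√49 = 2.1429
Margin of error = 1.960 × 2.1429 = 4.2001
CI: x̄ ± margin = 89 ± 4.2001
CI: (84.7999, 93.2001)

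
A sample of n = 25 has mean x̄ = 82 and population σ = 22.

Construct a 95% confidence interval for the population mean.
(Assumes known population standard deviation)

Confidence level: 95%, α = 0.05
z_0.025 = 1.960
SE = σ/√n = 22/√25 = 4.4000
Margin of error = 1.960 × 4.4000 = 8.6240
CI: x̄ ± margin = 82 ± 8.6240
CI: (73.3760, 90.6240)

Answer: (73.3760, 90.6240)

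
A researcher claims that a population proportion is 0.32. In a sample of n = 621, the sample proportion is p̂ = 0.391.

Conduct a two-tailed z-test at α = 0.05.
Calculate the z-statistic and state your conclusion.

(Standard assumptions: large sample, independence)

H₀: p = 0.32, H₁: p ≠ 0.32
Standard error: SE = √(p₀(1-p₀)/n) = √(0.32×0.68/621) = 0.018719
z-statistic: z = (p̂ - p₀)/SE = (0.391 - 0.32)/0.018719 = 3.7929
Critical value: z_0.025 = ±1.960
p-value = 0.0001
Decision: reject H₀ at α = 0.05

Answer: z = 3.7929, reject H₀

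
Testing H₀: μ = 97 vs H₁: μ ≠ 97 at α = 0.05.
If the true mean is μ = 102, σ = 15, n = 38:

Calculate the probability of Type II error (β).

SE = σ/√n = 15/√38 = 2.4333
Critical values: μ₀ ± z_0.025×SE = 97 ± 1.960×2.4333
Acceptance region: (92.2307, 101.7693)
Under H₁ (μ = 102): z_high = (101.7693 - 102)/2.4333 = -0.0948, z_low = (92.2307 - 102)/2.4333 = -4.0148
β = P(not reject | H₁) = Φ(-0.0948) - Φ(-4.0148) ≈ 0.4622

Answer: β ≈ 0.4622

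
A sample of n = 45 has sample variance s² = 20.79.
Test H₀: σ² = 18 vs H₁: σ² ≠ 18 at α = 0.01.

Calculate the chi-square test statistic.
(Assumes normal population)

df = n - 1 = 44
χ² = (n-1)s²/σ₀² = 44×20.79/18 = 50.8200
Critical values: χ²_{0.995,44} = 23.584, χ²_{0.005,44} = 71.893
Rejection region: χ² < 23.584 or χ² > 71.893
Decision: fail to reject H₀

Answer: χ² = 50.8200, fail to reject H₀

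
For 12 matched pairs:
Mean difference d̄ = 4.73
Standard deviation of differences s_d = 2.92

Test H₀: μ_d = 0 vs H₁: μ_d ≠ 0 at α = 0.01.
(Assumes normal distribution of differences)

df = n - 1 = 11
SE = s_d/√n = 2.92/√12 = 0.8429
t = d̄/SE = 4.73/0.8429 = 5.6116
Critical value: t_{0.005,11} = ±3.106
p-value ≈ 0.0002
Decision: reject H₀

Answer: t = 5.6116, reject H₀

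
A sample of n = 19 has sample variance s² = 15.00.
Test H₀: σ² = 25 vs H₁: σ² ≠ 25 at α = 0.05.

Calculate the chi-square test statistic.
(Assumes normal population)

Answer: χ² = 10.8000, fail to reject H₀

Derivation:
df = n - 1 = 18
χ² = (n-1)s²/σ₀² = 18×15.00/25 = 10.8000
Critical values: χ²_{0.975,18} = 8.231, χ²_{0.025,18} = 31.526
Rejection region: χ² < 8.231 or χ² > 31.526
Decision: fail to reject H₀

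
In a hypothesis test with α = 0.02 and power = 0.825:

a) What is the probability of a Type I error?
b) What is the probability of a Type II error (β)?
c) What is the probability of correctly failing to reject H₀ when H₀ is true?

Answer: a) 0.02, b) 0.175, c) 0.98

Derivation:
a) Type I error probability = α = 0.02
b) Power = P(reject H₀ | H₁ true) = 1 - β = 0.825, so Type II error probability = β = 1 - Power = 0.175
c) P(fail to reject H₀ | H₀ true) = 1 - α = 0.98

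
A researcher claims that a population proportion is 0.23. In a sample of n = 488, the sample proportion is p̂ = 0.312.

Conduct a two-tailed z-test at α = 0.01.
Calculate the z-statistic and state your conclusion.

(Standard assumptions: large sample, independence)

Answer: z = 4.3045, reject H₀

Derivation:
H₀: p = 0.23, H₁: p ≠ 0.23
Standard error: SE = √(p₀(1-p₀)/n) = √(0.23×0.77/488) = 0.019050
z-statistic: z = (p̂ - p₀)/SE = (0.312 - 0.23)/0.019050 = 4.3045
Critical value: z_0.005 = ±2.576
p-value < 0.0001
Decision: reject H₀ at α = 0.01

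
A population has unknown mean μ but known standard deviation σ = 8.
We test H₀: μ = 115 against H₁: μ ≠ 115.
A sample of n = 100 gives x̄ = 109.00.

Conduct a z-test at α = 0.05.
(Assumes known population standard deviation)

Answer: z = -7.5000, reject H₀

Derivation:
Standard error: SE = σ/√n = 8/√100 = 0.8000
z-statistic: z = (x̄ - μ₀)/SE = (109.00 - 115)/0.8000 = -7.5000
Critical value: ±1.960
p-value < 0.0001
Decision: reject H₀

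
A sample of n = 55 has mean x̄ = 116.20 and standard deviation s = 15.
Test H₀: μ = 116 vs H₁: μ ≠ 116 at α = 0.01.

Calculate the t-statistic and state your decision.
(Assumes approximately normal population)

df = n - 1 = 54
SE = s/√n = 15/√55 = 2.0226
t = (x̄ - μ₀)/SE = (116.20 - 116)/2.0226 = 0.0989
Critical value: t_{0.005,54} = ±2.670
p-value ≈ 0.9216
Decision: fail to reject H₀

Answer: t = 0.0989, fail to reject H₀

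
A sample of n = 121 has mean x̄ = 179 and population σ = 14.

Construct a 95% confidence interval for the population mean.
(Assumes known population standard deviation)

Confidence level: 95%, α = 0.05
z_0.025 = 1.960
SE = σ/√n = 14/√121 = 1.2727
Margin of error = 1.960 × 1.2727 = 2.4945
CI: x̄ ± margin = 179 ± 2.4945
CI: (176.5055, 181.4945)

Answer: (176.5055, 181.4945)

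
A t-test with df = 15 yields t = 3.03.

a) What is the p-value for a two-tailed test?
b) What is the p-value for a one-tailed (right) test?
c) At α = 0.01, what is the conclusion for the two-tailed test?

Answer: a) 0.0084, b) 0.0042, c) reject H₀

Derivation:
Using t-distribution with df = 15:
a) Two-tailed: p = 2×P(T > 3.03) = 0.0084
b) One-tailed: p = P(T > 3.03) = 0.0042
c) 0.0084 < 0.01, reject H₀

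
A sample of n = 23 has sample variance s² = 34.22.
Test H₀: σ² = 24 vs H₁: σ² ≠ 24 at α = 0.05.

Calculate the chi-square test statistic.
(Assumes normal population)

df = n - 1 = 22
χ² = (n-1)s²/σ₀² = 22×34.22/24 = 31.3683
Critical values: χ²_{0.975,22} = 10.982, χ²_{0.025,22} = 36.781
Rejection region: χ² < 10.982 or χ² > 36.781
Decision: fail to reject H₀

Answer: χ² = 31.3683, fail to reject H₀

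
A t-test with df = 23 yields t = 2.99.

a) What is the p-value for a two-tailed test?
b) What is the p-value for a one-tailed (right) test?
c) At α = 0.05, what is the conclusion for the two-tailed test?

Answer: a) 0.0065, b) 0.0033, c) reject H₀

Derivation:
Using t-distribution with df = 23:
a) Two-tailed: p = 2×P(T > 2.99) = 0.0065
b) One-tailed: p = P(T > 2.99) = 0.0033
c) 0.0065 < 0.05, reject H₀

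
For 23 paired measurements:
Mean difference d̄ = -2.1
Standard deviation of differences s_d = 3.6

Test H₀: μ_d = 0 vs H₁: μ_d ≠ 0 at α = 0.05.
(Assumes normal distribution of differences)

Answer: t = -2.7974, reject H₀

Derivation:
df = n - 1 = 22
SE = s_d/√n = 3.6/√23 = 0.7507
t = d̄/SE = -2.1/0.7507 = -2.7974
Critical value: t_{0.025,22} = ±2.074
p-value ≈ 0.0105
Decision: reject H₀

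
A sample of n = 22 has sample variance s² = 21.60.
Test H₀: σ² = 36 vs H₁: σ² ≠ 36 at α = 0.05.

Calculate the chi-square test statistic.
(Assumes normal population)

df = n - 1 = 21
χ² = (n-1)s²/σ₀² = 21×21.60/36 = 12.6000
Critical values: χ²_{0.975,21} = 10.283, χ²_{0.025,21} = 35.479
Rejection region: χ² < 10.283 or χ² > 35.479
Decision: fail to reject H₀

Answer: χ² = 12.6000, fail to reject H₀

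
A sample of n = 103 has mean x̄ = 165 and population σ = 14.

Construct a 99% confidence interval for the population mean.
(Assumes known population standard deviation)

Answer: (161.4464, 168.5536)

Derivation:
Confidence level: 99%, α = 0.01
z_0.005 = 2.576
SE = σ/√n = 14/√103 = 1.3795
Margin of error = 2.576 × 1.3795 = 3.5536
CI: x̄ ± margin = 165 ± 3.5536
CI: (161.4464, 168.5536)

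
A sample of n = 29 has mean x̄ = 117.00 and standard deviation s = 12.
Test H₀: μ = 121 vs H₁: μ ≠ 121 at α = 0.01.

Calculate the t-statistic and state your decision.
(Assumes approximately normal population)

df = n - 1 = 28
SE = s/√n = 12/√29 = 2.2283
t = (x̄ - μ₀)/SE = (117.00 - 121)/2.2283 = -1.7951
Critical value: t_{0.005,28} = ±2.763
p-value ≈ 0.0834
Decision: fail to reject H₀

Answer: t = -1.7951, fail to reject H₀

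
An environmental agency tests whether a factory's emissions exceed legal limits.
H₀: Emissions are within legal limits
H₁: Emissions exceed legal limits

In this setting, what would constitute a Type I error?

A Type I error (probability α) occurs when we reject a true H₀.
A Type II error (probability β) occurs when we fail to reject a false H₀.

Answer: Citing a compliant factory for excess emissions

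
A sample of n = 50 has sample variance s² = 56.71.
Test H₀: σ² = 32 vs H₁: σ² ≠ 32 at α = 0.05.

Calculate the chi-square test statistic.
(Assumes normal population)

Answer: χ² = 86.8372, reject H₀

Derivation:
df = n - 1 = 49
χ² = (n-1)s²/σ₀² = 49×56.71/32 = 86.8372
Critical values: χ²_{0.975,49} = 31.555, χ²_{0.025,49} = 70.222
Rejection region: χ² < 31.555 or χ² > 70.222
Decision: reject H₀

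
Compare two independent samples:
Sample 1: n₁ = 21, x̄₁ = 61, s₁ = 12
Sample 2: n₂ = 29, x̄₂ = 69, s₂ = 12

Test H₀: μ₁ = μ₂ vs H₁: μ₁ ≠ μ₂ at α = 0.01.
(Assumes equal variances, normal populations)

Pooled variance: s²_p = [20×12² + 28×12²]/(48) = 144.0000
s_p = 12.0000
SE = s_p×√(1/n₁ + 1/n₂) = 12.0000×√(1/21 + 1/29) = 3.4384
t = (x̄₁ - x̄₂)/SE = (61 - 69)/3.4384 = -2.3267
df = 48, t-critical = ±2.682
Decision: fail to reject H₀

Answer: t = -2.3267, fail to reject H₀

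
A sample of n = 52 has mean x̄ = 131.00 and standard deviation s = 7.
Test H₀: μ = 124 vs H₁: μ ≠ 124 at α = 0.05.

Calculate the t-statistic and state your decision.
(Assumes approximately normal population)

Answer: t = 7.2113, reject H₀

Derivation:
df = n - 1 = 51
SE = s/√n = 7/√52 = 0.9707
t = (x̄ - μ₀)/SE = (131.00 - 124)/0.9707 = 7.2113
Critical value: t_{0.025,51} = ±2.008
p-value < 0.0001
Decision: reject H₀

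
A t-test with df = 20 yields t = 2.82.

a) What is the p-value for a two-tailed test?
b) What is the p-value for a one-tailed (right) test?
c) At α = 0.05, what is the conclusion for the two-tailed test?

Using t-distribution with df = 20:
a) Two-tailed: p = 2×P(T > 2.82) = 0.0106
b) One-tailed: p = P(T > 2.82) = 0.0053
c) 0.0106 < 0.05, reject H₀

Answer: a) 0.0106, b) 0.0053, c) reject H₀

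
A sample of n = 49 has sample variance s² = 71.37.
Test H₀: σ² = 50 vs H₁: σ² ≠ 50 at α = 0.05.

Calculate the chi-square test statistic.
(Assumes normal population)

df = n - 1 = 48
χ² = (n-1)s²/σ₀² = 48×71.37/50 = 68.5152
Critical values: χ²_{0.975,48} = 30.755, χ²_{0.025,48} = 69.023
Rejection region: χ² < 30.755 or χ² > 69.023
Decision: fail to reject H₀

Answer: χ² = 68.5152, fail to reject H₀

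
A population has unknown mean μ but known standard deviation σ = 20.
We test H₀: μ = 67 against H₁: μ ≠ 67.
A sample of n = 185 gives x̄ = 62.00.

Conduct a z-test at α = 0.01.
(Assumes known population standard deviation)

Standard error: SE = σ/√n = 20/√185 = 1.4704
z-statistic: z = (x̄ - μ₀)/SE = (62.00 - 67)/1.4704 = -3.4004
Critical value: ±2.576
p-value = 0.0007
Decision: reject H₀

Answer: z = -3.4004, reject H₀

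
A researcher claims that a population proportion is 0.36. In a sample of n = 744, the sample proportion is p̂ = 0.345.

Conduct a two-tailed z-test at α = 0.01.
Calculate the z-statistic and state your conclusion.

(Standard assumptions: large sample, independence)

Answer: z = -0.8524, fail to reject H₀

Derivation:
H₀: p = 0.36, H₁: p ≠ 0.36
Standard error: SE = √(p₀(1-p₀)/n) = √(0.36×0.64/744) = 0.017598
z-statistic: z = (p̂ - p₀)/SE = (0.345 - 0.36)/0.017598 = -0.8524
Critical value: z_0.005 = ±2.576
p-value = 0.3940
Decision: fail to reject H₀ at α = 0.01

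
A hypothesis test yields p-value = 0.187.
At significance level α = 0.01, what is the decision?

Compare p-value to α:
0.187 ≥ 0.01
Decision: fail to reject H₀

Answer: fail to reject H₀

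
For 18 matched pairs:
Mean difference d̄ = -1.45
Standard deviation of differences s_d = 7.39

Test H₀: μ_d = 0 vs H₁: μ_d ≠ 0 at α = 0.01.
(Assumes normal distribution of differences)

df = n - 1 = 17
SE = s_d/√n = 7.39/√18 = 1.7418
t = d̄/SE = -1.45/1.7418 = -0.8325
Critical value: t_{0.005,17} = ±2.898
p-value ≈ 0.4167
Decision: fail to reject H₀

Answer: t = -0.8325, fail to reject H₀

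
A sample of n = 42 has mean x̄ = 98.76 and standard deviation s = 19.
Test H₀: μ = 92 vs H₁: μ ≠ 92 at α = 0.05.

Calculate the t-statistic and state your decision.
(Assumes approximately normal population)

Answer: t = 2.3058, reject H₀

Derivation:
df = n - 1 = 41
SE = s/√n = 19/√42 = 2.9318
t = (x̄ - μ₀)/SE = (98.76 - 92)/2.9318 = 2.3058
Critical value: t_{0.025,41} = ±2.020
p-value ≈ 0.0263
Decision: reject H₀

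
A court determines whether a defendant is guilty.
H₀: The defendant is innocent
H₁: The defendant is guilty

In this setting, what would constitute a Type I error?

Answer: Convicting an innocent person

Derivation:
A Type I error (probability α) occurs when we reject a true H₀.
A Type II error (probability β) occurs when we fail to reject a false H₀.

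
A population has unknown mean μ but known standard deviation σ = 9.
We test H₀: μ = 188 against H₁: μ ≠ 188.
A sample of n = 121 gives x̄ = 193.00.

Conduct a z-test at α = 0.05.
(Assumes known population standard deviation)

Standard error: SE = σ/√n = 9/√121 = 0.8182
z-statistic: z = (x̄ - μ₀)/SE = (193.00 - 188)/0.8182 = 6.1110
Critical value: ±1.960
p-value < 0.0001
Decision: reject H₀

Answer: z = 6.1110, reject H₀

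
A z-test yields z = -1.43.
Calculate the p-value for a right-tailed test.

For z = -1.43:
p = P(Z > -1.43) = 1 - Φ(-1.43) = 0.9236

Answer: p-value ≈ 0.9236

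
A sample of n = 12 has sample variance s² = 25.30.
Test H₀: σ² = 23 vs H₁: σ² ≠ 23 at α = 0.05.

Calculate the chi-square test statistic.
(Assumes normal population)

df = n - 1 = 11
χ² = (n-1)s²/σ₀² = 11×25.30/23 = 12.1000
Critical values: χ²_{0.975,11} = 3.816, χ²_{0.025,11} = 21.920
Rejection region: χ² < 3.816 or χ² > 21.920
Decision: fail to reject H₀

Answer: χ² = 12.1000, fail to reject H₀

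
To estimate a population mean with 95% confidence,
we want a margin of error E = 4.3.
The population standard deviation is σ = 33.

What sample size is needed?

Answer: n = 227

Derivation:
z_0.025 = 1.960
n = (z×σ/E)² = (1.960×33/4.3)²
n = 226.2576
Round up: n = 227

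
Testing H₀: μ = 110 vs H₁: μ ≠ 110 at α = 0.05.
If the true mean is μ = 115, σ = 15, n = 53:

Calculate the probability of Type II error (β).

Answer: β ≈ 0.3204

Derivation:
SE = σ/√n = 15/√53 = 2.0604
Critical values: μ₀ ± z_0.025×SE = 110 ± 1.960×2.0604
Acceptance region: (105.9616, 114.0384)
Under H₁ (μ = 115): z_high = (114.0384 - 115)/2.0604 = -0.4667, z_low = (105.9616 - 115)/2.0604 = -4.3867
β = P(not reject | H₁) = Φ(-0.4667) - Φ(-4.3867) ≈ 0.3204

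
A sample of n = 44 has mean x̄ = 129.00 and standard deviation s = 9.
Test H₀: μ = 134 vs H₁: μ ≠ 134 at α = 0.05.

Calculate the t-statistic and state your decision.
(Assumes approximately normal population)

df = n - 1 = 43
SE = s/√n = 9/√44 = 1.3568
t = (x̄ - μ₀)/SE = (129.00 - 134)/1.3568 = -3.6851
Critical value: t_{0.025,43} = ±2.017
p-value ≈ 0.0006
Decision: reject H₀

Answer: t = -3.6851, reject H₀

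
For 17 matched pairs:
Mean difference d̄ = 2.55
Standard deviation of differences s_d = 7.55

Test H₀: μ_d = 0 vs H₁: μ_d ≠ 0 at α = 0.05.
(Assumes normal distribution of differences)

df = n - 1 = 16
SE = s_d/√n = 7.55/√17 = 1.8311
t = d̄/SE = 2.55/1.8311 = 1.3926
Critical value: t_{0.025,16} = ±2.120
p-value ≈ 0.1828
Decision: fail to reject H₀

Answer: t = 1.3926, fail to reject H₀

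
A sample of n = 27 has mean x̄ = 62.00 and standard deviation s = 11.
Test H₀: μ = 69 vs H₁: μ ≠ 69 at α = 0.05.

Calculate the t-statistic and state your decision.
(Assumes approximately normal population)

df = n - 1 = 26
SE = s/√n = 11/√27 = 2.1170
t = (x̄ - μ₀)/SE = (62.00 - 69)/2.1170 = -3.3066
Critical value: t_{0.025,26} = ±2.056
p-value ≈ 0.0028
Decision: reject H₀

Answer: t = -3.3066, reject H₀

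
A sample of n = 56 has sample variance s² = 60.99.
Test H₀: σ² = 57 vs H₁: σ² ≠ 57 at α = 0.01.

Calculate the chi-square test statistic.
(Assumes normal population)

df = n - 1 = 55
χ² = (n-1)s²/σ₀² = 55×60.99/57 = 58.8500
Critical values: χ²_{0.995,55} = 31.735, χ²_{0.005,55} = 85.749
Rejection region: χ² < 31.735 or χ² > 85.749
Decision: fail to reject H₀

Answer: χ² = 58.8500, fail to reject H₀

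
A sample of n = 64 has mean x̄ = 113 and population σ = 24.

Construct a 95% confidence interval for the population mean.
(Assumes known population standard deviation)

Confidence level: 95%, α = 0.05
z_0.025 = 1.960
SE = σ/√n = 24/√64 = 3.0000
Margin of error = 1.960 × 3.0000 = 5.8800
CI: x̄ ± margin = 113 ± 5.8800
CI: (107.1200, 118.8800)

Answer: (107.1200, 118.8800)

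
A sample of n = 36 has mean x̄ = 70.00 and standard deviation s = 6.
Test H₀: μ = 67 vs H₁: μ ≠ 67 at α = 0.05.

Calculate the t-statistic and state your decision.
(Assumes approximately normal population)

Answer: t = 3.0000, reject H₀

Derivation:
df = n - 1 = 35
SE = s/√n = 6/√36 = 1.0000
t = (x̄ - μ₀)/SE = (70.00 - 67)/1.0000 = 3.0000
Critical value: t_{0.025,35} = ±2.030
p-value ≈ 0.0049
Decision: reject H₀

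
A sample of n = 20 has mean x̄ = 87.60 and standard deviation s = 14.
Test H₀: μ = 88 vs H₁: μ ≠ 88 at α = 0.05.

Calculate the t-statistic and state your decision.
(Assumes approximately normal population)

df = n - 1 = 19
SE = s/√n = 14/√20 = 3.1305
t = (x̄ - μ₀)/SE = (87.60 - 88)/3.1305 = -0.1278
Critical value: t_{0.025,19} = ±2.093
p-value ≈ 0.8997
Decision: fail to reject H₀

Answer: t = -0.1278, fail to reject H₀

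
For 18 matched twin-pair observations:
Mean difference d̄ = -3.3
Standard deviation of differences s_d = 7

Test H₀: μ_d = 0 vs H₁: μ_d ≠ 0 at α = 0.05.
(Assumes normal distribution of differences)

Answer: t = -2.0001, fail to reject H₀

Derivation:
df = n - 1 = 17
SE = s_d/√n = 7/√18 = 1.6499
t = d̄/SE = -3.3/1.6499 = -2.0001
Critical value: t_{0.025,17} = ±2.110
p-value ≈ 0.0617
Decision: fail to reject H₀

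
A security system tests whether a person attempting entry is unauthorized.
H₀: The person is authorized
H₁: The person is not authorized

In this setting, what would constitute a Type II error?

Answer: Granting entry to an unauthorized person

Derivation:
Type I error: rejecting H₀ when it is actually true (false positive).
Type II error: failing to reject H₀ when H₁ is actually true (false negative).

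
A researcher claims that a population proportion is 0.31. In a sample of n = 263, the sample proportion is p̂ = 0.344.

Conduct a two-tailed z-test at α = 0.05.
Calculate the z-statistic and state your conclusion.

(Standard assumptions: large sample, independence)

Answer: z = 1.1922, fail to reject H₀

Derivation:
H₀: p = 0.31, H₁: p ≠ 0.31
Standard error: SE = √(p₀(1-p₀)/n) = √(0.31×0.69/263) = 0.028519
z-statistic: z = (p̂ - p₀)/SE = (0.344 - 0.31)/0.028519 = 1.1922
Critical value: z_0.025 = ±1.960
p-value = 0.2332
Decision: fail to reject H₀ at α = 0.05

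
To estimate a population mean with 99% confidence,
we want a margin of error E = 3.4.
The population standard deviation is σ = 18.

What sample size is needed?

Answer: n = 186

Derivation:
z_0.005 = 2.576
n = (z×σ/E)² = (2.576×18/3.4)²
n = 185.9854
Round up: n = 186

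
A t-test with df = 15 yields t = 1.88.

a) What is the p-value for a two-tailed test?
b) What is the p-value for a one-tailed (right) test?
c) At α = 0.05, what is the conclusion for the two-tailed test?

Using t-distribution with df = 15:
a) Two-tailed: p = 2×P(T > 1.88) = 0.0797
b) One-tailed: p = P(T > 1.88) = 0.0398
c) 0.0797 ≥ 0.05, fail to reject H₀

Answer: a) 0.0797, b) 0.0398, c) fail to reject H₀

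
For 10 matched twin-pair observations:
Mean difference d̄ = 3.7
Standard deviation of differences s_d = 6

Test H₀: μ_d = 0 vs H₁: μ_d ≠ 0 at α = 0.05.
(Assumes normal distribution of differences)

Answer: t = 1.9500, fail to reject H₀

Derivation:
df = n - 1 = 9
SE = s_d/√n = 6/√10 = 1.8974
t = d̄/SE = 3.7/1.8974 = 1.9500
Critical value: t_{0.025,9} = ±2.262
p-value ≈ 0.0830
Decision: fail to reject H₀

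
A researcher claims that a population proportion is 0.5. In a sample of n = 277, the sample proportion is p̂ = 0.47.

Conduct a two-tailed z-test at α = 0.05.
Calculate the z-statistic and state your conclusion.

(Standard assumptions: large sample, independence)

Answer: z = -0.9986, fail to reject H₀

Derivation:
H₀: p = 0.5, H₁: p ≠ 0.5
Standard error: SE = √(p₀(1-p₀)/n) = √(0.5×0.5/277) = 0.030042
z-statistic: z = (p̂ - p₀)/SE = (0.47 - 0.5)/0.030042 = -0.9986
Critical value: z_0.025 = ±1.960
p-value = 0.3180
Decision: fail to reject H₀ at α = 0.05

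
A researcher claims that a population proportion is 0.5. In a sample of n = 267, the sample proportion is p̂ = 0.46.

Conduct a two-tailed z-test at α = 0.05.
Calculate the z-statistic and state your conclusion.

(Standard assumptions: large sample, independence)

Answer: z = -1.3072, fail to reject H₀

Derivation:
H₀: p = 0.5, H₁: p ≠ 0.5
Standard error: SE = √(p₀(1-p₀)/n) = √(0.5×0.5/267) = 0.030600
z-statistic: z = (p̂ - p₀)/SE = (0.46 - 0.5)/0.030600 = -1.3072
Critical value: z_0.025 = ±1.960
p-value = 0.1911
Decision: fail to reject H₀ at α = 0.05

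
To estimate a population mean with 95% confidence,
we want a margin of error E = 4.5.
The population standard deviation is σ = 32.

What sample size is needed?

Answer: n = 195

Derivation:
z_0.025 = 1.960
n = (z×σ/E)² = (1.960×32/4.5)²
n = 194.2616
Round up: n = 195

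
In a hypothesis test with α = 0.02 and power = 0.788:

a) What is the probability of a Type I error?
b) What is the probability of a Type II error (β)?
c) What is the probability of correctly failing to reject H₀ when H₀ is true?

a) Type I error probability = α = 0.02
b) Power = P(reject H₀ | H₁ true) = 1 - β = 0.788, so Type II error probability = β = 1 - Power = 0.212
c) P(fail to reject H₀ | H₀ true) = 1 - α = 0.98

Answer: a) 0.02, b) 0.212, c) 0.98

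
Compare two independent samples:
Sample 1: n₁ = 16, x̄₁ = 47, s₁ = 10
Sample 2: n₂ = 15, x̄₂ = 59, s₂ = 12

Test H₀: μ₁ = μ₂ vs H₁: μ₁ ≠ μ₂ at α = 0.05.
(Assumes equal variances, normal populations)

Answer: t = -3.0324, reject H₀

Derivation:
Pooled variance: s²_p = [15×10² + 14×12²]/(29) = 121.2414
s_p = 11.0110
SE = s_p×√(1/n₁ + 1/n₂) = 11.0110×√(1/16 + 1/15) = 3.9573
t = (x̄₁ - x̄₂)/SE = (47 - 59)/3.9573 = -3.0324
df = 29, t-critical = ±2.045
Decision: reject H₀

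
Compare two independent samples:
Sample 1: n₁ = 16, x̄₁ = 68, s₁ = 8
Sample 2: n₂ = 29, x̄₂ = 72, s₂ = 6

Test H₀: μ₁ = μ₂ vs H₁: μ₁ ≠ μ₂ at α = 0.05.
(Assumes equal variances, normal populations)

Pooled variance: s²_p = [15×8² + 28×6²]/(43) = 45.7674
s_p = 6.7652
SE = s_p×√(1/n₁ + 1/n₂) = 6.7652×√(1/16 + 1/29) = 2.1068
t = (x̄₁ - x̄₂)/SE = (68 - 72)/2.1068 = -1.8986
df = 43, t-critical = ±2.017
Decision: fail to reject H₀

Answer: t = -1.8986, fail to reject H₀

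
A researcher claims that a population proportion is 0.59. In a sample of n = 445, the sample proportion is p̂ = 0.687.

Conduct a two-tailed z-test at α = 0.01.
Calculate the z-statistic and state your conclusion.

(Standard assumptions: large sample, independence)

H₀: p = 0.59, H₁: p ≠ 0.59
Standard error: SE = √(p₀(1-p₀)/n) = √(0.59×0.41/445) = 0.023315
z-statistic: z = (p̂ - p₀)/SE = (0.687 - 0.59)/0.023315 = 4.1604
Critical value: z_0.005 = ±2.576
p-value < 0.0001
Decision: reject H₀ at α = 0.01

Answer: z = 4.1604, reject H₀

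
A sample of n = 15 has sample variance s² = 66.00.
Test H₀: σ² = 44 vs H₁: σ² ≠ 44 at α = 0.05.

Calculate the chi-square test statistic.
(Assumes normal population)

Answer: χ² = 21.0000, fail to reject H₀

Derivation:
df = n - 1 = 14
χ² = (n-1)s²/σ₀² = 14×66.00/44 = 21.0000
Critical values: χ²_{0.975,14} = 5.629, χ²_{0.025,14} = 26.119
Rejection region: χ² < 5.629 or χ² > 26.119
Decision: fail to reject H₀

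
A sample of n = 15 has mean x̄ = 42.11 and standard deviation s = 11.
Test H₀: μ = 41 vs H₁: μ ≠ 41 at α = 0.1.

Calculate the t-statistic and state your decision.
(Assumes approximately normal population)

df = n - 1 = 14
SE = s/√n = 11/√15 = 2.8402
t = (x̄ - μ₀)/SE = (42.11 - 41)/2.8402 = 0.3908
Critical value: t_{0.05,14} = ±1.761
p-value ≈ 0.7018
Decision: fail to reject H₀

Answer: t = 0.3908, fail to reject H₀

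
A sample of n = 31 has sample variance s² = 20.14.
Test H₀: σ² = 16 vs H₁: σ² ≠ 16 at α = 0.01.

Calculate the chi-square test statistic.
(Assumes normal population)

df = n - 1 = 30
χ² = (n-1)s²/σ₀² = 30×20.14/16 = 37.7625
Critical values: χ²_{0.995,30} = 13.787, χ²_{0.005,30} = 53.672
Rejection region: χ² < 13.787 or χ² > 53.672
Decision: fail to reject H₀

Answer: χ² = 37.7625, fail to reject H₀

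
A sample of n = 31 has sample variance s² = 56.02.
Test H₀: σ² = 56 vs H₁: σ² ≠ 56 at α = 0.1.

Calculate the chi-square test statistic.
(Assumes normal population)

df = n - 1 = 30
χ² = (n-1)s²/σ₀² = 30×56.02/56 = 30.0107
Critical values: χ²_{0.95,30} = 18.493, χ²_{0.05,30} = 43.773
Rejection region: χ² < 18.493 or χ² > 43.773
Decision: fail to reject H₀

Answer: χ² = 30.0107, fail to reject H₀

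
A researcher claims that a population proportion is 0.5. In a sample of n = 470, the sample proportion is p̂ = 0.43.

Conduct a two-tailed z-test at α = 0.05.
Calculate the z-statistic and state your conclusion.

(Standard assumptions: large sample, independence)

Answer: z = -3.0352, reject H₀

Derivation:
H₀: p = 0.5, H₁: p ≠ 0.5
Standard error: SE = √(p₀(1-p₀)/n) = √(0.5×0.5/470) = 0.023063
z-statistic: z = (p̂ - p₀)/SE = (0.43 - 0.5)/0.023063 = -3.0352
Critical value: z_0.025 = ±1.960
p-value = 0.0024
Decision: reject H₀ at α = 0.05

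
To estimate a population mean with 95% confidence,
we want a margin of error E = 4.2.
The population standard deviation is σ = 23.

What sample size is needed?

Answer: n = 116

Derivation:
z_0.025 = 1.960
n = (z×σ/E)² = (1.960×23/4.2)²
n = 115.2044
Round up: n = 116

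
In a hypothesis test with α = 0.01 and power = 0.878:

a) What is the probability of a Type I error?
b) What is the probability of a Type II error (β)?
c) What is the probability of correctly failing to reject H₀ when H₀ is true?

a) Type I error probability = α = 0.01
b) Power = P(reject H₀ | H₁ true) = 1 - β = 0.878, so Type II error probability = β = 1 - Power = 0.122
c) P(fail to reject H₀ | H₀ true) = 1 - α = 0.99

Answer: a) 0.01, b) 0.122, c) 0.99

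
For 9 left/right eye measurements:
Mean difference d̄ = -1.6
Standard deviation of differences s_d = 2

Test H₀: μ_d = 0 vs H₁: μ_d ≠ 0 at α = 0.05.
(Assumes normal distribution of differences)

df = n - 1 = 8
SE = s_d/√n = 2/√9 = 0.6667
t = d̄/SE = -1.6/0.6667 = -2.3999
Critical value: t_{0.025,8} = ±2.306
p-value ≈ 0.0432
Decision: reject H₀

Answer: t = -2.3999, reject H₀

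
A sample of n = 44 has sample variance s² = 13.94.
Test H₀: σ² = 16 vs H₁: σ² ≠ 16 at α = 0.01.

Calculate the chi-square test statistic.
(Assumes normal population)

df = n - 1 = 43
χ² = (n-1)s²/σ₀² = 43×13.94/16 = 37.4637
Critical values: χ²_{0.995,43} = 22.859, χ²_{0.005,43} = 70.616
Rejection region: χ² < 22.859 or χ² > 70.616
Decision: fail to reject H₀

Answer: χ² = 37.4637, fail to reject H₀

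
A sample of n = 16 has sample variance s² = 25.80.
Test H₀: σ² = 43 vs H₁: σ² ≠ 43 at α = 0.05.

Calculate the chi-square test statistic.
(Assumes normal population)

df = n - 1 = 15
χ² = (n-1)s²/σ₀² = 15×25.80/43 = 9.0000
Critical values: χ²_{0.975,15} = 6.262, χ²_{0.025,15} = 27.488
Rejection region: χ² < 6.262 or χ² > 27.488
Decision: fail to reject H₀

Answer: χ² = 9.0000, fail to reject H₀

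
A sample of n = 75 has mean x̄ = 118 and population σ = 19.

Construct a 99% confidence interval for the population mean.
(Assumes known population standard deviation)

Answer: (112.3485, 123.6515)

Derivation:
Confidence level: 99%, α = 0.01
z_0.005 = 2.576
SE = σ/√n = 19/√75 = 2.1939
Margin of error = 2.576 × 2.1939 = 5.6515
CI: x̄ ± margin = 118 ± 5.6515
CI: (112.3485, 123.6515)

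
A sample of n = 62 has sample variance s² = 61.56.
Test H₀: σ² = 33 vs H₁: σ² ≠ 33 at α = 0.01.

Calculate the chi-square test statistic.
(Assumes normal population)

df = n - 1 = 61
χ² = (n-1)s²/σ₀² = 61×61.56/33 = 113.7927
Critical values: χ²_{0.995,61} = 36.301, χ²_{0.005,61} = 93.186
Rejection region: χ² < 36.301 or χ² > 93.186
Decision: reject H₀

Answer: χ² = 113.7927, reject H₀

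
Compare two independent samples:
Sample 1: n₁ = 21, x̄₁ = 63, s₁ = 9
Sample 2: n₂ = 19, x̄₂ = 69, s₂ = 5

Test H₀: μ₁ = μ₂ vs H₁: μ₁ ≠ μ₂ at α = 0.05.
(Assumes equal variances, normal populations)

Pooled variance: s²_p = [20×9² + 18×5²]/(38) = 54.4737
s_p = 7.3806
SE = s_p×√(1/n₁ + 1/n₂) = 7.3806×√(1/21 + 1/19) = 2.3369
t = (x̄₁ - x̄₂)/SE = (63 - 69)/2.3369 = -2.5675
df = 38, t-critical = ±2.024
Decision: reject H₀

Answer: t = -2.5675, reject H₀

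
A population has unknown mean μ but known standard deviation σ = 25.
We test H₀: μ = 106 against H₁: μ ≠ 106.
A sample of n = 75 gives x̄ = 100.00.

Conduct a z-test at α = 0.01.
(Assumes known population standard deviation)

Standard error: SE = σ/√n = 25/√75 = 2.8868
z-statistic: z = (x̄ - μ₀)/SE = (100.00 - 106)/2.8868 = -2.0784
Critical value: ±2.576
p-value = 0.0377
Decision: fail to reject H₀

Answer: z = -2.0784, fail to reject H₀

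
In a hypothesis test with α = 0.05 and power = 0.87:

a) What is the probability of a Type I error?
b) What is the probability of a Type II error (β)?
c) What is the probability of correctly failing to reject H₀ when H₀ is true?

Answer: a) 0.05, b) 0.13, c) 0.95

Derivation:
a) Type I error probability = α = 0.05
b) Power = P(reject H₀ | H₁ true) = 1 - β = 0.87, so Type II error probability = β = 1 - Power = 0.13
c) P(fail to reject H₀ | H₀ true) = 1 - α = 0.95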